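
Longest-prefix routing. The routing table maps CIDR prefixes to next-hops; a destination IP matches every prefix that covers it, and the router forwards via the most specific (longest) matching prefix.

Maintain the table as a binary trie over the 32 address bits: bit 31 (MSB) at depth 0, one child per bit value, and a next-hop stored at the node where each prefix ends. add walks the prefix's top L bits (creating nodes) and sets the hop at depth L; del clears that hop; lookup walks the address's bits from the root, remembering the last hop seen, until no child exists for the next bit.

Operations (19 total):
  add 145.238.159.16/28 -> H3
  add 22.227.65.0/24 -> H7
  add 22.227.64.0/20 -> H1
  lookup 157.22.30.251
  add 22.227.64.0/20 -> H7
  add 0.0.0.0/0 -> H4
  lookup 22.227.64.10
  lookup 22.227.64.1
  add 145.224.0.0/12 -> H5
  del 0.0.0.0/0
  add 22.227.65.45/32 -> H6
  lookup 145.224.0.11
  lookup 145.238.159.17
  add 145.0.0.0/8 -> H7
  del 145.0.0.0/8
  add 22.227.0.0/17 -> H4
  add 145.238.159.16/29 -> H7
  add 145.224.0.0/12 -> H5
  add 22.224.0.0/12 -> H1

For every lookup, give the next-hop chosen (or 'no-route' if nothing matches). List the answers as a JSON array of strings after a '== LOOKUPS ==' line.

Process each operation:
  add 145.238.159.16/28 -> H3 at depth 28
  add 22.227.65.0/24 -> H7 at depth 24
  add 22.227.64.0/20 -> H1 at depth 20
  lookup 157.22.30.251: bits 1001 walk d0:-→d1:-→d2:-→d3:-→d4:- -> no-route
  add 22.227.64.0/20 -> H7 at depth 20
  add 0.0.0.0/0 -> H4 at depth 0
  lookup 22.227.64.10: bits 00010110111000110100000 walk d0:H4→d1:-→d2:-→d3:-→d4:-→d5:-→d6:-→d7:-→d8:-→d9:-→d10:-→d11:-→d12:-→d13:-→d14:-→d15:-→d16:-→d17:-→d18:-→d19:-→d20:H7→d21:-→d22:-→d23:- -> H7
  lookup 22.227.64.1: bits 00010110111000110100000 walk d0:H4→d1:-→d2:-→d3:-→d4:-→d5:-→d6:-→d7:-→d8:-→d9:-→d10:-→d11:-→d12:-→d13:-→d14:-→d15:-→d16:-→d17:-→d18:-→d19:-→d20:H7→d21:-→d22:-→d23:- -> H7
  add 145.224.0.0/12 -> H5 at depth 12
  - 0.0.0.0/0 clear@0
  add 22.227.65.45/32 -> H6 at depth 32
  lookup 145.224.0.11: bits 100100011110 walk d0:-→d1:-→d2:-→d3:-→d4:-→d5:-→d6:-→d7:-→d8:-→d9:-→d10:-→d11:-→d12:H5 -> H5
  lookup 145.238.159.17: bits 1001000111101110100111110001 walk d0:-→d1:-→d2:-→d3:-→d4:-→d5:-→d6:-→d7:-→d8:-→d9:-→d10:-→d11:-→d12:H5→d13:-→d14:-→d15:-→d16:-→d17:-→d18:-→d19:-→d20:-→d21:-→d22:-→d23:-→d24:-→d25:-→d26:-→d27:-→d28:H3 -> H3
  add 145.0.0.0/8 -> H7 at depth 8
  - 145.0.0.0/8 clear@8
  add 22.227.0.0/17 -> H4 at depth 17
  add 145.238.159.16/29 -> H7 at depth 29
  add 145.224.0.0/12 -> H5 at depth 12
  add 22.224.0.0/12 -> H1 at depth 12

== LOOKUPS ==
["no-route","H7","H7","H5","H3"]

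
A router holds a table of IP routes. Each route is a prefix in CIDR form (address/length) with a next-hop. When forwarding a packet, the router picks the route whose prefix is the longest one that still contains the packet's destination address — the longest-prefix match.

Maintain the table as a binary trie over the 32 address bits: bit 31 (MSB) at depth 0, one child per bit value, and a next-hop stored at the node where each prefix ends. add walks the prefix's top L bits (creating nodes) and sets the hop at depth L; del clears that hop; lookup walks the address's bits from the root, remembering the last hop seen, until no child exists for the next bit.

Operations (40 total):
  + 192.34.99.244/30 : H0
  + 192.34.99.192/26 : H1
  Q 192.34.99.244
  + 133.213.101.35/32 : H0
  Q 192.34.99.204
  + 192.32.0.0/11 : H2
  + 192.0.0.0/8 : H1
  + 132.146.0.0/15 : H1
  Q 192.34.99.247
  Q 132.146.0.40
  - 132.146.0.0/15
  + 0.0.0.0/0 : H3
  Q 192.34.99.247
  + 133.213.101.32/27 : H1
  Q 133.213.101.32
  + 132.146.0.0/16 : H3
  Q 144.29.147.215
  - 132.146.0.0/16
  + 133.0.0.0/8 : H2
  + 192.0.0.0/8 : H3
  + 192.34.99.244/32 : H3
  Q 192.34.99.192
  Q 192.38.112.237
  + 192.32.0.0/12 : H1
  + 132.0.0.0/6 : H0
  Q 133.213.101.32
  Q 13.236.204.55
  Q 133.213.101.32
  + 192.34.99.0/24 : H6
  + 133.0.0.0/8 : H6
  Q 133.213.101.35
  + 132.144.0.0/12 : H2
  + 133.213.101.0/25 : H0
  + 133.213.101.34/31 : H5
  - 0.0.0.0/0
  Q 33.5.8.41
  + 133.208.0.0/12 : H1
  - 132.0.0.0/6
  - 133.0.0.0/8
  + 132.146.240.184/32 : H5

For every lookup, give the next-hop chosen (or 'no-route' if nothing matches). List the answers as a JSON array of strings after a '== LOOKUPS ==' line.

Process each operation:
  add 192.34.99.244/30 -> H0 at depth 30
  add 192.34.99.192/26 -> H1 at depth 26
  Q 192.34.99.244: descend 110000000010001001100011111101 ; hops seen [H1,H0] ; pick H0
  add 133.213.101.35/32 -> H0 at depth 32
  Q 192.34.99.204: descend 11000000001000100110001111 ; hops seen [H1] ; pick H1
  add 192.32.0.0/11 -> H2 at depth 11
  add 192.0.0.0/8 -> H1 at depth 8
  add 132.146.0.0/15 -> H1 at depth 15
  Q 192.34.99.247: descend 110000000010001001100011111101 ; hops seen [H1,H2,H1,H0] ; pick H0
  Q 132.146.0.40: descend 100001001001001 ; hops seen [H1] ; pick H1
  del 132.146.0.0/15 (clear depth 15)
  add 0.0.0.0/0 -> H3 at depth 0
  Q 192.34.99.247: descend 110000000010001001100011111101 ; hops seen [H3,H1,H2,H1,H0] ; pick H0
  add 133.213.101.32/27 -> H1 at depth 27
  Q 133.213.101.32: descend 100001011101010101100101001000 ; hops seen [H3,H1] ; pick H1
  add 132.146.0.0/16 -> H3 at depth 16
  Q 144.29.147.215: descend 100 ; hops seen [H3] ; pick H3
  del 132.146.0.0/16 (clear depth 16)
  add 133.0.0.0/8 -> H2 at depth 8
  add 192.0.0.0/8 -> H3 at depth 8
  add 192.34.99.244/32 -> H3 at depth 32
  Q 192.34.99.192: descend 11000000001000100110001111 ; hops seen [H3,H3,H2,H1] ; pick H1
  Q 192.38.112.237: descend 1100000000100 ; hops seen [H3,H3,H2] ; pick H2
  add 192.32.0.0/12 -> H1 at depth 12
  add 132.0.0.0/6 -> H0 at depth 6
  Q 133.213.101.32: descend 100001011101010101100101001000 ; hops seen [H3,H0,H2,H1] ; pick H1
  Q 13.236.204.55: descend ε ; hops seen [H3] ; pick H3
  Q 133.213.101.32: descend 100001011101010101100101001000 ; hops seen [H3,H0,H2,H1] ; pick H1
  add 192.34.99.0/24 -> H6 at depth 24
  add 133.0.0.0/8 -> H6 at depth 8
  Q 133.213.101.35: descend 10000101110101010110010100100011 ; hops seen [H3,H0,H6,H1,H0] ; pick H0
  add 132.144.0.0/12 -> H2 at depth 12
  add 133.213.101.0/25 -> H0 at depth 25
  add 133.213.101.34/31 -> H5 at depth 31
  del 0.0.0.0/0 (clear depth 0)
  Q 33.5.8.41: descend ε ; hops seen [∅] ; pick no-route
  add 133.208.0.0/12 -> H1 at depth 12
  del 132.0.0.0/6 (clear depth 6)
  del 133.0.0.0/8 (clear depth 8)
  add 132.146.240.184/32 -> H5 at depth 32

== LOOKUPS ==
["H0","H1","H0","H1","H0","H1","H3","H1","H2","H1","H3","H1","H0","no-route"]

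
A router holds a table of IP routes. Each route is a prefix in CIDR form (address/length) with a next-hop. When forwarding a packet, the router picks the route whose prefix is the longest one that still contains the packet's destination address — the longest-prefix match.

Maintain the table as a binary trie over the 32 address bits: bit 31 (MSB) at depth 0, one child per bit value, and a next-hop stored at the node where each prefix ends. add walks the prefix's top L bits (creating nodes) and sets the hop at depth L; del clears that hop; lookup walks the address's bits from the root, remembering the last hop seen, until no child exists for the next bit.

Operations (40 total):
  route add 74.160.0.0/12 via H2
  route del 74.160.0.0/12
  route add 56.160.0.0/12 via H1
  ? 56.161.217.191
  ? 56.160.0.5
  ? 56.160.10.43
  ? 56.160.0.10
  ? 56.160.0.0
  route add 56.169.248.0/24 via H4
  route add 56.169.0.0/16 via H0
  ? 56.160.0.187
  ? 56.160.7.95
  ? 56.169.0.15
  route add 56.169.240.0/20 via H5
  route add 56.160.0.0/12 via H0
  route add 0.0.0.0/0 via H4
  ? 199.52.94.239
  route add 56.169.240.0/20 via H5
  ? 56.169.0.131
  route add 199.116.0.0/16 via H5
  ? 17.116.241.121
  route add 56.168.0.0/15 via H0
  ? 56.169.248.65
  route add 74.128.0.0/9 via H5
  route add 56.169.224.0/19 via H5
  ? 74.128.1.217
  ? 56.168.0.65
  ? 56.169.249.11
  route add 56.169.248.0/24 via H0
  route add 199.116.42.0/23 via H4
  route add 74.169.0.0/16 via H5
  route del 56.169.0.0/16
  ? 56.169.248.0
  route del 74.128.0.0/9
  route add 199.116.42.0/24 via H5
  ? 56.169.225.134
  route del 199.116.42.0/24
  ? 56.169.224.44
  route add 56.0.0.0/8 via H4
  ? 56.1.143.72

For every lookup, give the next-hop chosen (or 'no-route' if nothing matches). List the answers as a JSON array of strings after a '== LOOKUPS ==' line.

Trace:
  add 74.160.0.0/12 -> H2 at depth 12
  - 74.160.0.0/12 clear@12
  add 56.160.0.0/12 -> H1 at depth 12
  Q 56.161.217.191: descend 001110001010 ; hops seen [H1] ; pick H1
  Q 56.160.0.5: descend 001110001010 ; hops seen [H1] ; pick H1
  Q 56.160.10.43: descend 001110001010 ; hops seen [H1] ; pick H1
  Q 56.160.0.10: descend 001110001010 ; hops seen [H1] ; pick H1
  Q 56.160.0.0: descend 001110001010 ; hops seen [H1] ; pick H1
  add 56.169.248.0/24 -> H4 at depth 24
  add 56.169.0.0/16 -> H0 at depth 16
  Q 56.160.0.187: descend 001110001010 ; hops seen [H1] ; pick H1
  Q 56.160.7.95: descend 001110001010 ; hops seen [H1] ; pick H1
  Q 56.169.0.15: descend 0011100010101001 ; hops seen [H1,H0] ; pick H0
  add 56.169.240.0/20 -> H5 at depth 20
  add 56.160.0.0/12 -> H0 at depth 12
  add 0.0.0.0/0 -> H4 at depth 0
  Q 199.52.94.239: descend ε ; hops seen [H4] ; pick H4
  add 56.169.240.0/20 -> H5 at depth 20
  Q 56.169.0.131: descend 0011100010101001 ; hops seen [H4,H0,H0] ; pick H0
  add 199.116.0.0/16 -> H5 at depth 16
  Q 17.116.241.121: descend 00 ; hops seen [H4] ; pick H4
  add 56.168.0.0/15 -> H0 at depth 15
  Q 56.169.248.65: descend 001110001010100111111000 ; hops seen [H4,H0,H0,H0,H5,H4] ; pick H4
  add 74.128.0.0/9 -> H5 at depth 9
  add 56.169.224.0/19 -> H5 at depth 19
  Q 74.128.1.217: descend 0100101010 ; hops seen [H4,H5] ; pick H5
  Q 56.168.0.65: descend 001110001010100 ; hops seen [H4,H0,H0] ; pick H0
  Q 56.169.249.11: descend 00111000101010011111100 ; hops seen [H4,H0,H0,H0,H5,H5] ; pick H5
  add 56.169.248.0/24 -> H0 at depth 24
  add 199.116.42.0/23 -> H4 at depth 23
  add 74.169.0.0/16 -> H5 at depth 16
  - 56.169.0.0/16 clear@16
  Q 56.169.248.0: descend 001110001010100111111000 ; hops seen [H4,H0,H0,H5,H5,H0] ; pick H0
  - 74.128.0.0/9 clear@9
  add 199.116.42.0/24 -> H5 at depth 24
  Q 56.169.225.134: descend 0011100010101001111 ; hops seen [H4,H0,H0,H5] ; pick H5
  - 199.116.42.0/24 clear@24
  Q 56.169.224.44: descend 0011100010101001111 ; hops seen [H4,H0,H0,H5] ; pick H5
  add 56.0.0.0/8 -> H4 at depth 8
  Q 56.1.143.72: descend 00111000 ; hops seen [H4,H4] ; pick H4

== LOOKUPS ==
["H1","H1","H1","H1","H1","H1","H1","H0","H4","H0","H4","H4","H5","H0","H5","H0","H5","H5","H4"]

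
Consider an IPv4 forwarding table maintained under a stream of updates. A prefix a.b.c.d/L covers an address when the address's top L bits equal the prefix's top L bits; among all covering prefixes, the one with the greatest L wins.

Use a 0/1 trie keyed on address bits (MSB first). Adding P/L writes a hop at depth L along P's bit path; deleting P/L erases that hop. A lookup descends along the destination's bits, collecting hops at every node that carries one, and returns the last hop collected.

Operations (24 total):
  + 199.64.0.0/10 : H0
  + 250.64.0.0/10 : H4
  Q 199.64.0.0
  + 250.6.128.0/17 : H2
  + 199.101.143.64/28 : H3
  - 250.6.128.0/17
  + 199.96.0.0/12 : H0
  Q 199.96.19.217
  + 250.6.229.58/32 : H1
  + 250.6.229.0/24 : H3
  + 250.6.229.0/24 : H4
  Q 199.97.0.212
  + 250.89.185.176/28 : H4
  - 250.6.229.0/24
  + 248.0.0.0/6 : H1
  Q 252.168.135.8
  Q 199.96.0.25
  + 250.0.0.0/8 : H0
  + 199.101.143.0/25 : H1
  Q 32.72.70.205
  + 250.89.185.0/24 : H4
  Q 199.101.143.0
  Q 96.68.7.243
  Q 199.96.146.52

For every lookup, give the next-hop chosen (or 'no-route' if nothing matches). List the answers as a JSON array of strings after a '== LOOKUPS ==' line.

Process each operation:
  add 199.64.0.0/10 -> H0 at depth 10
  add 250.64.0.0/10 -> H4 at depth 10
  ? 199.64.0.0  path d0:-→d1:-→d2:-→d3:-→d4:-→d5:-→d6:-→d7:-→d8:-→d9:-→d10:H0  best=H0
  add 250.6.128.0/17 -> H2 at depth 17
  add 199.101.143.64/28 -> H3 at depth 28
  - 250.6.128.0/17 clear@17
  add 199.96.0.0/12 -> H0 at depth 12
  ? 199.96.19.217  path d0:-→d1:-→d2:-→d3:-→d4:-→d5:-→d6:-→d7:-→d8:-→d9:-→d10:H0→d11:-→d12:H0→d13:-  best=H0
  add 250.6.229.58/32 -> H1 at depth 32
  add 250.6.229.0/24 -> H3 at depth 24
  add 250.6.229.0/24 -> H4 at depth 24
  ? 199.97.0.212  path d0:-→d1:-→d2:-→d3:-→d4:-→d5:-→d6:-→d7:-→d8:-→d9:-→d10:H0→d11:-→d12:H0→d13:-  best=H0
  add 250.89.185.176/28 -> H4 at depth 28
  - 250.6.229.0/24 clear@24
  add 248.0.0.0/6 -> H1 at depth 6
  ? 252.168.135.8  path d0:-→d1:-→d2:-→d3:-→d4:-→d5:-  best=no-route
  ? 199.96.0.25  path d0:-→d1:-→d2:-→d3:-→d4:-→d5:-→d6:-→d7:-→d8:-→d9:-→d10:H0→d11:-→d12:H0→d13:-  best=H0
  add 250.0.0.0/8 -> H0 at depth 8
  add 199.101.143.0/25 -> H1 at depth 25
  ? 32.72.70.205  path d0:-  best=no-route
  add 250.89.185.0/24 -> H4 at depth 24
  ? 199.101.143.0  path d0:-→d1:-→d2:-→d3:-→d4:-→d5:-→d6:-→d7:-→d8:-→d9:-→d10:H0→d11:-→d12:H0→d13:-→d14:-→d15:-→d16:-→d17:-→d18:-→d19:-→d20:-→d21:-→d22:-→d23:-→d24:-→d25:H1  best=H1
  ? 96.68.7.243  path d0:-  best=no-route
  ? 199.96.146.52  path d0:-→d1:-→d2:-→d3:-→d4:-→d5:-→d6:-→d7:-→d8:-→d9:-→d10:H0→d11:-→d12:H0→d13:-  best=H0

== LOOKUPS ==
["H0","H0","H0","no-route","H0","no-route","H1","no-route","H0"]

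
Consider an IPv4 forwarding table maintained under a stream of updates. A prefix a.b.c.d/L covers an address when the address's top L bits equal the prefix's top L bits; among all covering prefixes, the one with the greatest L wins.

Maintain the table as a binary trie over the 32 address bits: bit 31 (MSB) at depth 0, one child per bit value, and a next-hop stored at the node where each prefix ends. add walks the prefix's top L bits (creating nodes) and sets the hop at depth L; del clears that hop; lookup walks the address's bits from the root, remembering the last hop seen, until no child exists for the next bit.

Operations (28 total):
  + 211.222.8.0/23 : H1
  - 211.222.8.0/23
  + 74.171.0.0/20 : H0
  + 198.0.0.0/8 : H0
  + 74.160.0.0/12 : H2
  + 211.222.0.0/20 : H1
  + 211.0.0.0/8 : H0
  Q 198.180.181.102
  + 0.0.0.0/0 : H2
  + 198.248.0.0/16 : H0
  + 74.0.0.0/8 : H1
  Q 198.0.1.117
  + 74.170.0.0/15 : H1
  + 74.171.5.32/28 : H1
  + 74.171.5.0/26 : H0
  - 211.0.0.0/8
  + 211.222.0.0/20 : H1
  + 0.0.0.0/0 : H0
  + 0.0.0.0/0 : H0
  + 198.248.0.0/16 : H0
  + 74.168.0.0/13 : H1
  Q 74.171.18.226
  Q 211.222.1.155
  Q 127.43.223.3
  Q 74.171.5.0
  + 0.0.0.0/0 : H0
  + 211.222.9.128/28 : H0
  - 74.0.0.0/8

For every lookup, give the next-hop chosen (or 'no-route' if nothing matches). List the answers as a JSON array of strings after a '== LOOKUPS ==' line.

Process each operation:
  add 211.222.8.0/23 -> H1 at depth 23
  - 211.222.8.0/23 clear@23
  add 74.171.0.0/20 -> H0 at depth 20
  add 198.0.0.0/8 -> H0 at depth 8
  add 74.160.0.0/12 -> H2 at depth 12
  add 211.222.0.0/20 -> H1 at depth 20
  add 211.0.0.0/8 -> H0 at depth 8
  Q 198.180.181.102: descend 11000110 ; hops seen [H0] ; pick H0
  add 0.0.0.0/0 -> H2 at depth 0
  add 198.248.0.0/16 -> H0 at depth 16
  add 74.0.0.0/8 -> H1 at depth 8
  Q 198.0.1.117: descend 11000110 ; hops seen [H2,H0] ; pick H0
  add 74.170.0.0/15 -> H1 at depth 15
  add 74.171.5.32/28 -> H1 at depth 28
  add 74.171.5.0/26 -> H0 at depth 26
  - 211.0.0.0/8 clear@8
  add 211.222.0.0/20 -> H1 at depth 20
  add 0.0.0.0/0 -> H0 at depth 0
  add 0.0.0.0/0 -> H0 at depth 0
  add 198.248.0.0/16 -> H0 at depth 16
  add 74.168.0.0/13 -> H1 at depth 13
  Q 74.171.18.226: descend 0100101010101011000 ; hops seen [H0,H1,H2,H1,H1] ; pick H1
  Q 211.222.1.155: descend 11010011110111100000 ; hops seen [H0,H1] ; pick H1
  Q 127.43.223.3: descend 01 ; hops seen [H0] ; pick H0
  Q 74.171.5.0: descend 01001010101010110000010100 ; hops seen [H0,H1,H2,H1,H1,H0,H0] ; pick H0
  add 0.0.0.0/0 -> H0 at depth 0
  add 211.222.9.128/28 -> H0 at depth 28
  - 74.0.0.0/8 clear@8

== LOOKUPS ==
["H0","H0","H1","H1","H0","H0"]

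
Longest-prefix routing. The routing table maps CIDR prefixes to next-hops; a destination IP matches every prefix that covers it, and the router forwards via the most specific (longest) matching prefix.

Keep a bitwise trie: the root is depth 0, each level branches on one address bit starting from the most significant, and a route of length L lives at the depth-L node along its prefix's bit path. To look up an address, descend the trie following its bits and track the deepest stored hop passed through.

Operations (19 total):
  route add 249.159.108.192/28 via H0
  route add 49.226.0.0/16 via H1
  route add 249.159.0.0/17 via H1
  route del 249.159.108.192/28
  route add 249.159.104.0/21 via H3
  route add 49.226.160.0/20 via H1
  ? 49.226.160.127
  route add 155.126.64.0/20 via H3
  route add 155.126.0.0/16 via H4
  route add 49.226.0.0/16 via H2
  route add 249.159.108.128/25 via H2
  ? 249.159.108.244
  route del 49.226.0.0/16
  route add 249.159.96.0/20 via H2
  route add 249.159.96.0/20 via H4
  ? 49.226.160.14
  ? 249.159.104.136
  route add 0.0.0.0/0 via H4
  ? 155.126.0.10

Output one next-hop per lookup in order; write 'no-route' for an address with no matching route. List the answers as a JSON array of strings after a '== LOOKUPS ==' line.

Process each operation:
  add 249.159.108.192/28 -> H0 at depth 28
  add 49.226.0.0/16 -> H1 at depth 16
  add 249.159.0.0/17 -> H1 at depth 17
  del 249.159.108.192/28 (clear depth 28)
  add 249.159.104.0/21 -> H3 at depth 21
  add 49.226.160.0/20 -> H1 at depth 20
  Q 49.226.160.127: descend 00110001111000101010 ; hops seen [H1,H1] ; pick H1
  add 155.126.64.0/20 -> H3 at depth 20
  add 155.126.0.0/16 -> H4 at depth 16
  add 49.226.0.0/16 -> H2 at depth 16
  add 249.159.108.128/25 -> H2 at depth 25
  Q 249.159.108.244: descend 11111001100111110110110011 ; hops seen [H1,H3,H2] ; pick H2
  del 49.226.0.0/16 (clear depth 16)
  add 249.159.96.0/20 -> H2 at depth 20
  add 249.159.96.0/20 -> H4 at depth 20
  Q 49.226.160.14: descend 00110001111000101010 ; hops seen [H1] ; pick H1
  Q 249.159.104.136: descend 111110011001111101101 ; hops seen [H1,H4,H3] ; pick H3
  add 0.0.0.0/0 -> H4 at depth 0
  Q 155.126.0.10: descend 10011011011111100 ; hops seen [H4,H4] ; pick H4

== LOOKUPS ==
["H1","H2","H1","H3","H4"]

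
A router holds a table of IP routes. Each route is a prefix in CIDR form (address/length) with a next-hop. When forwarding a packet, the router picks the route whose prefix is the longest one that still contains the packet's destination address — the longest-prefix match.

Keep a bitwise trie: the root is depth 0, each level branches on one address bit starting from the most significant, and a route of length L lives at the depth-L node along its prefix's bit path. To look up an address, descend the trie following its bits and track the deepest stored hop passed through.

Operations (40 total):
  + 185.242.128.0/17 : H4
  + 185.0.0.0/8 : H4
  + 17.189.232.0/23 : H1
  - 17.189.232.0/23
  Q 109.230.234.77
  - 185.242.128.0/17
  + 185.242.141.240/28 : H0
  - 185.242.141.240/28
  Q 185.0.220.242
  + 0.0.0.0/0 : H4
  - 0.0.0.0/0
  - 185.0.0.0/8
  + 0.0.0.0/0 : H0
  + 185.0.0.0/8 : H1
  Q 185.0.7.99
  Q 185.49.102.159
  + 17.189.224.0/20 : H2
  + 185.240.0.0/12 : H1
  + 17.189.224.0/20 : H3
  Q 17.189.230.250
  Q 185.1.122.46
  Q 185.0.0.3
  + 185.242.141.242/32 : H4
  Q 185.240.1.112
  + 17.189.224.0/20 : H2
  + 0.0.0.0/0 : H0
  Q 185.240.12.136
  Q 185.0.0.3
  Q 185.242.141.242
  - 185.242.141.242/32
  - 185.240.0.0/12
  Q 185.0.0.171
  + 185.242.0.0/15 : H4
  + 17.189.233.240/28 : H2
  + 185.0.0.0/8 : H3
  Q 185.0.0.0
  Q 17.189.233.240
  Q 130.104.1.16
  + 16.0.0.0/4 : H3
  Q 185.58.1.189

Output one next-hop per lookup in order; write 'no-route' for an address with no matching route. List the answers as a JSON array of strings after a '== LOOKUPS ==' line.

Process each operation:
  + 185.242.128.0/17 (H4) depth=17
  + 185.0.0.0/8 (H4) depth=8
  + 17.189.232.0/23 (H1) depth=23
  - 17.189.232.0/23 clear@23
  ? 109.230.234.77  path d0:-→d1:-  best=no-route
  - 185.242.128.0/17 clear@17
  + 185.242.141.240/28 (H0) depth=28
  - 185.242.141.240/28 clear@28
  ? 185.0.220.242  path d0:-→d1:-→d2:-→d3:-→d4:-→d5:-→d6:-→d7:-→d8:H4  best=H4
  + 0.0.0.0/0 (H4) depth=0
  - 0.0.0.0/0 clear@0
  - 185.0.0.0/8 clear@8
  + 0.0.0.0/0 (H0) depth=0
  + 185.0.0.0/8 (H1) depth=8
  ? 185.0.7.99  path d0:H0→d1:-→d2:-→d3:-→d4:-→d5:-→d6:-→d7:-→d8:H1  best=H1
  ? 185.49.102.159  path d0:H0→d1:-→d2:-→d3:-→d4:-→d5:-→d6:-→d7:-→d8:H1  best=H1
  + 17.189.224.0/20 (H2) depth=20
  + 185.240.0.0/12 (H1) depth=12
  + 17.189.224.0/20 (H3) depth=20
  ? 17.189.230.250  path d0:H0→d1:-→d2:-→d3:-→d4:-→d5:-→d6:-→d7:-→d8:-→d9:-→d10:-→d11:-→d12:-→d13:-→d14:-→d15:-→d16:-→d17:-→d18:-→d19:-→d20:H3  best=H3
  ? 185.1.122.46  path d0:H0→d1:-→d2:-→d3:-→d4:-→d5:-→d6:-→d7:-→d8:H1  best=H1
  ? 185.0.0.3  path d0:H0→d1:-→d2:-→d3:-→d4:-→d5:-→d6:-→d7:-→d8:H1  best=H1
  + 185.242.141.242/32 (H4) depth=32
  ? 185.240.1.112  path d0:H0→d1:-→d2:-→d3:-→d4:-→d5:-→d6:-→d7:-→d8:H1→d9:-→d10:-→d11:-→d12:H1→d13:-→d14:-  best=H1
  + 17.189.224.0/20 (H2) depth=20
  + 0.0.0.0/0 (H0) depth=0
  ? 185.240.12.136  path d0:H0→d1:-→d2:-→d3:-→d4:-→d5:-→d6:-→d7:-→d8:H1→d9:-→d10:-→d11:-→d12:H1→d13:-→d14:-  best=H1
  ? 185.0.0.3  path d0:H0→d1:-→d2:-→d3:-→d4:-→d5:-→d6:-→d7:-→d8:H1  best=H1
  ? 185.242.141.242  path d0:H0→d1:-→d2:-→d3:-→d4:-→d5:-→d6:-→d7:-→d8:H1→d9:-→d10:-→d11:-→d12:H1→d13:-→d14:-→d15:-→d16:-→d17:-→d18:-→d19:-→d20:-→d21:-→d22:-→d23:-→d24:-→d25:-→d26:-→d27:-→d28:-→d29:-→d30:-→d31:-→d32:H4  best=H4
  - 185.242.141.242/32 clear@32
  - 185.240.0.0/12 clear@12
  ? 185.0.0.171  path d0:H0→d1:-→d2:-→d3:-→d4:-→d5:-→d6:-→d7:-→d8:H1  best=H1
  + 185.242.0.0/15 (H4) depth=15
  + 17.189.233.240/28 (H2) depth=28
  + 185.0.0.0/8 (H3) depth=8
  ? 185.0.0.0  path d0:H0→d1:-→d2:-→d3:-→d4:-→d5:-→d6:-→d7:-→d8:H3  best=H3
  ? 17.189.233.240  path d0:H0→d1:-→d2:-→d3:-→d4:-→d5:-→d6:-→d7:-→d8:-→d9:-→d10:-→d11:-→d12:-→d13:-→d14:-→d15:-→d16:-→d17:-→d18:-→d19:-→d20:H2→d21:-→d22:-→d23:-→d24:-→d25:-→d26:-→d27:-→d28:H2  best=H2
  ? 130.104.1.16  path d0:H0→d1:-→d2:-  best=H0
  + 16.0.0.0/4 (H3) depth=4
  ? 185.58.1.189  path d0:H0→d1:-→d2:-→d3:-→d4:-→d5:-→d6:-→d7:-→d8:H3  best=H3

== LOOKUPS ==
["no-route","H4","H1","H1","H3","H1","H1","H1","H1","H1","H4","H1","H3","H2","H0","H3"]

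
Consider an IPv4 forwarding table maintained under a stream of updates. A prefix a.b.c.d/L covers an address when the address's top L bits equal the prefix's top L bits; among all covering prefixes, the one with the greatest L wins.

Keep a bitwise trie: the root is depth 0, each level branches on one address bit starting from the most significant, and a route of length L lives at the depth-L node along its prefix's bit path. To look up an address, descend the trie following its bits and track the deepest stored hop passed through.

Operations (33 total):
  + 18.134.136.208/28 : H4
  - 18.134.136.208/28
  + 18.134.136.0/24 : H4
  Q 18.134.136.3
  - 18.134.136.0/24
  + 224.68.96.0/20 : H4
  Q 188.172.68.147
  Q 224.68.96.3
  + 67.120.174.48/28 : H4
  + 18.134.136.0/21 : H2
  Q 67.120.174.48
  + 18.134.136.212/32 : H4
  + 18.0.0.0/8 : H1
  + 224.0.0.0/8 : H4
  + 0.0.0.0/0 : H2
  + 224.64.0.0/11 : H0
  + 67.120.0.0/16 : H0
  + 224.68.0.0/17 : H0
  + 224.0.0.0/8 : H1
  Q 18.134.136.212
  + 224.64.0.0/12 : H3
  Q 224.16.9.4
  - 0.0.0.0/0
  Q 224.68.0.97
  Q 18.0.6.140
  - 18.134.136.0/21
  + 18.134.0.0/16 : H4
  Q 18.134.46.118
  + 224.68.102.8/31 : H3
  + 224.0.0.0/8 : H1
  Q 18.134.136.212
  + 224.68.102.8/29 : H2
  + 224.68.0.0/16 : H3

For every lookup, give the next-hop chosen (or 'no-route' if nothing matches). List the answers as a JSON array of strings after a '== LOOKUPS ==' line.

Process each operation:
  add 18.134.136.208/28 -> H4 at depth 28
  del 18.134.136.208/28 (clear depth 28)
  add 18.134.136.0/24 -> H4 at depth 24
  ? 18.134.136.3  path d0:-→d1:-→d2:-→d3:-→d4:-→d5:-→d6:-→d7:-→d8:-→d9:-→d10:-→d11:-→d12:-→d13:-→d14:-→d15:-→d16:-→d17:-→d18:-→d19:-→d20:-→d21:-→d22:-→d23:-→d24:H4  best=H4
  del 18.134.136.0/24 (clear depth 24)
  add 224.68.96.0/20 -> H4 at depth 20
  ? 188.172.68.147  path d0:-→d1:-  best=no-route
  ? 224.68.96.3  path d0:-→d1:-→d2:-→d3:-→d4:-→d5:-→d6:-→d7:-→d8:-→d9:-→d10:-→d11:-→d12:-→d13:-→d14:-→d15:-→d16:-→d17:-→d18:-→d19:-→d20:H4  best=H4
  add 67.120.174.48/28 -> H4 at depth 28
  add 18.134.136.0/21 -> H2 at depth 21
  ? 67.120.174.48  path d0:-→d1:-→d2:-→d3:-→d4:-→d5:-→d6:-→d7:-→d8:-→d9:-→d10:-→d11:-→d12:-→d13:-→d14:-→d15:-→d16:-→d17:-→d18:-→d19:-→d20:-→d21:-→d22:-→d23:-→d24:-→d25:-→d26:-→d27:-→d28:H4  best=H4
  add 18.134.136.212/32 -> H4 at depth 32
  add 18.0.0.0/8 -> H1 at depth 8
  add 224.0.0.0/8 -> H4 at depth 8
  add 0.0.0.0/0 -> H2 at depth 0
  add 224.64.0.0/11 -> H0 at depth 11
  add 67.120.0.0/16 -> H0 at depth 16
  add 224.68.0.0/17 -> H0 at depth 17
  add 224.0.0.0/8 -> H1 at depth 8
  ? 18.134.136.212  path d0:H2→d1:-→d2:-→d3:-→d4:-→d5:-→d6:-→d7:-→d8:H1→d9:-→d10:-→d11:-→d12:-→d13:-→d14:-→d15:-→d16:-→d17:-→d18:-→d19:-→d20:-→d21:H2→d22:-→d23:-→d24:-→d25:-→d26:-→d27:-→d28:-→d29:-→d30:-→d31:-→d32:H4  best=H4
  add 224.64.0.0/12 -> H3 at depth 12
  ? 224.16.9.4  path d0:H2→d1:-→d2:-→d3:-→d4:-→d5:-→d6:-→d7:-→d8:H1→d9:-  best=H1
  del 0.0.0.0/0 (clear depth 0)
  ? 224.68.0.97  path d0:-→d1:-→d2:-→d3:-→d4:-→d5:-→d6:-→d7:-→d8:H1→d9:-→d10:-→d11:H0→d12:H3→d13:-→d14:-→d15:-→d16:-→d17:H0  best=H0
  ? 18.0.6.140  path d0:-→d1:-→d2:-→d3:-→d4:-→d5:-→d6:-→d7:-→d8:H1  best=H1
  del 18.134.136.0/21 (clear depth 21)
  add 18.134.0.0/16 -> H4 at depth 16
  ? 18.134.46.118  path d0:-→d1:-→d2:-→d3:-→d4:-→d5:-→d6:-→d7:-→d8:H1→d9:-→d10:-→d11:-→d12:-→d13:-→d14:-→d15:-→d16:H4  best=H4
  add 224.68.102.8/31 -> H3 at depth 31
  add 224.0.0.0/8 -> H1 at depth 8
  ? 18.134.136.212  path d0:-→d1:-→d2:-→d3:-→d4:-→d5:-→d6:-→d7:-→d8:H1→d9:-→d10:-→d11:-→d12:-→d13:-→d14:-→d15:-→d16:H4→d17:-→d18:-→d19:-→d20:-→d21:-→d22:-→d23:-→d24:-→d25:-→d26:-→d27:-→d28:-→d29:-→d30:-→d31:-→d32:H4  best=H4
  add 224.68.102.8/29 -> H2 at depth 29
  add 224.68.0.0/16 -> H3 at depth 16

== LOOKUPS ==
["H4","no-route","H4","H4","H4","H1","H0","H1","H4","H4"]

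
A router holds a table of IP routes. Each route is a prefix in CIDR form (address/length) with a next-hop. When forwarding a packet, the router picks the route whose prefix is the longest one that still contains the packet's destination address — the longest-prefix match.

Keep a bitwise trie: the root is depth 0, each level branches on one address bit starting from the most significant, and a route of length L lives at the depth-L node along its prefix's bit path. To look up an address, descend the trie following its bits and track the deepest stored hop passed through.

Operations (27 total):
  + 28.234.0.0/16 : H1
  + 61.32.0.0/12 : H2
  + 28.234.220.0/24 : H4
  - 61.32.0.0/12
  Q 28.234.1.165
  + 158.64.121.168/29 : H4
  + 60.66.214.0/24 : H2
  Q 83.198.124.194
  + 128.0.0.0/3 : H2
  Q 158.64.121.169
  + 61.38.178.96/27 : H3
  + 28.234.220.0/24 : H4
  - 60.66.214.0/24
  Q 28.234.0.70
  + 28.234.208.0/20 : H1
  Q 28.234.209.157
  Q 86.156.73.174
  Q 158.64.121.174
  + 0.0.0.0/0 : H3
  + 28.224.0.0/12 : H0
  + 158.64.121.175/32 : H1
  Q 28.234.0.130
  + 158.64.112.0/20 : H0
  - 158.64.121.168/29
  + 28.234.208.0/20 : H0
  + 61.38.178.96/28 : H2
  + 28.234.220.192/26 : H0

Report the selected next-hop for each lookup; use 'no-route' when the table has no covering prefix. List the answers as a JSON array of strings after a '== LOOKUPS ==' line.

Apply in order:
  add 28.234.0.0/16 -> H1 at depth 16
  add 61.32.0.0/12 -> H2 at depth 12
  add 28.234.220.0/24 -> H4 at depth 24
  del 61.32.0.0/12 (clear depth 12)
  ? 28.234.1.165  path d0:-→d1:-→d2:-→d3:-→d4:-→d5:-→d6:-→d7:-→d8:-→d9:-→d10:-→d11:-→d12:-→d13:-→d14:-→d15:-→d16:H1  best=H1
  add 158.64.121.168/29 -> H4 at depth 29
  add 60.66.214.0/24 -> H2 at depth 24
  ? 83.198.124.194  path d0:-→d1:-  best=no-route
  add 128.0.0.0/3 -> H2 at depth 3
  ? 158.64.121.169  path d0:-→d1:-→d2:-→d3:H2→d4:-→d5:-→d6:-→d7:-→d8:-→d9:-→d10:-→d11:-→d12:-→d13:-→d14:-→d15:-→d16:-→d17:-→d18:-→d19:-→d20:-→d21:-→d22:-→d23:-→d24:-→d25:-→d26:-→d27:-→d28:-→d29:H4  best=H4
  add 61.38.178.96/27 -> H3 at depth 27
  add 28.234.220.0/24 -> H4 at depth 24
  del 60.66.214.0/24 (clear depth 24)
  ? 28.234.0.70  path d0:-→d1:-→d2:-→d3:-→d4:-→d5:-→d6:-→d7:-→d8:-→d9:-→d10:-→d11:-→d12:-→d13:-→d14:-→d15:-→d16:H1  best=H1
  add 28.234.208.0/20 -> H1 at depth 20
  ? 28.234.209.157  path d0:-→d1:-→d2:-→d3:-→d4:-→d5:-→d6:-→d7:-→d8:-→d9:-→d10:-→d11:-→d12:-→d13:-→d14:-→d15:-→d16:H1→d17:-→d18:-→d19:-→d20:H1  best=H1
  ? 86.156.73.174  path d0:-→d1:-  best=no-route
  ? 158.64.121.174  path d0:-→d1:-→d2:-→d3:H2→d4:-→d5:-→d6:-→d7:-→d8:-→d9:-→d10:-→d11:-→d12:-→d13:-→d14:-→d15:-→d16:-→d17:-→d18:-→d19:-→d20:-→d21:-→d22:-→d23:-→d24:-→d25:-→d26:-→d27:-→d28:-→d29:H4  best=H4
  add 0.0.0.0/0 -> H3 at depth 0
  add 28.224.0.0/12 -> H0 at depth 12
  add 158.64.121.175/32 -> H1 at depth 32
  ? 28.234.0.130  path d0:H3→d1:-→d2:-→d3:-→d4:-→d5:-→d6:-→d7:-→d8:-→d9:-→d10:-→d11:-→d12:H0→d13:-→d14:-→d15:-→d16:H1  best=H1
  add 158.64.112.0/20 -> H0 at depth 20
  del 158.64.121.168/29 (clear depth 29)
  add 28.234.208.0/20 -> H0 at depth 20
  add 61.38.178.96/28 -> H2 at depth 28
  add 28.234.220.192/26 -> H0 at depth 26

== LOOKUPS ==
["H1","no-route","H4","H1","H1","no-route","H4","H1"]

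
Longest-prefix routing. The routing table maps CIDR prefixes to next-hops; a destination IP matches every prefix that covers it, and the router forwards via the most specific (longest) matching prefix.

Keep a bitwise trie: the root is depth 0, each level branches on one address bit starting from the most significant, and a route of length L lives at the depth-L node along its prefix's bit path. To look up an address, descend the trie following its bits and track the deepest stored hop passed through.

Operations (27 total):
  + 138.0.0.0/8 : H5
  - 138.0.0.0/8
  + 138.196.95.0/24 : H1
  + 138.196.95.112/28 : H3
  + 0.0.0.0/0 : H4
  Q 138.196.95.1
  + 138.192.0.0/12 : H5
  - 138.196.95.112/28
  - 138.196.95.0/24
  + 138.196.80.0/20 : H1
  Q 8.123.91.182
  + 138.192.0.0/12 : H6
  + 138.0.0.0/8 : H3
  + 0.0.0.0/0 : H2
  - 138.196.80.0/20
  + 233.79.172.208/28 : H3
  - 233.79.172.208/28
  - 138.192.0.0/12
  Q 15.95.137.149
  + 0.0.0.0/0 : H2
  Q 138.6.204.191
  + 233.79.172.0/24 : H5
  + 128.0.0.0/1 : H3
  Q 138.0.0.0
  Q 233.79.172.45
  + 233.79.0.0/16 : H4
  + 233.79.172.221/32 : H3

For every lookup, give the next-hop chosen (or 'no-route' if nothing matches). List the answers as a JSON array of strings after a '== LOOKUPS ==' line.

Apply in order:
  add 138.0.0.0/8 -> H5 at depth 8
  - 138.0.0.0/8 clear@8
  add 138.196.95.0/24 -> H1 at depth 24
  add 138.196.95.112/28 -> H3 at depth 28
  add 0.0.0.0/0 -> H4 at depth 0
  Q 138.196.95.1: descend 1000101011000100010111110 ; hops seen [H4,H1] ; pick H1
  add 138.192.0.0/12 -> H5 at depth 12
  - 138.196.95.112/28 clear@28
  - 138.196.95.0/24 clear@24
  add 138.196.80.0/20 -> H1 at depth 20
  Q 8.123.91.182: descend ε ; hops seen [H4] ; pick H4
  add 138.192.0.0/12 -> H6 at depth 12
  add 138.0.0.0/8 -> H3 at depth 8
  add 0.0.0.0/0 -> H2 at depth 0
  - 138.196.80.0/20 clear@20
  add 233.79.172.208/28 -> H3 at depth 28
  - 233.79.172.208/28 clear@28
  - 138.192.0.0/12 clear@12
  Q 15.95.137.149: descend ε ; hops seen [H2] ; pick H2
  add 0.0.0.0/0 -> H2 at depth 0
  Q 138.6.204.191: descend 10001010 ; hops seen [H2,H3] ; pick H3
  add 233.79.172.0/24 -> H5 at depth 24
  add 128.0.0.0/1 -> H3 at depth 1
  Q 138.0.0.0: descend 10001010 ; hops seen [H2,H3,H3] ; pick H3
  Q 233.79.172.45: descend 111010010100111110101100 ; hops seen [H2,H3,H5] ; pick H5
  add 233.79.0.0/16 -> H4 at depth 16
  add 233.79.172.221/32 -> H3 at depth 32

== LOOKUPS ==
["H1","H4","H2","H3","H3","H5"]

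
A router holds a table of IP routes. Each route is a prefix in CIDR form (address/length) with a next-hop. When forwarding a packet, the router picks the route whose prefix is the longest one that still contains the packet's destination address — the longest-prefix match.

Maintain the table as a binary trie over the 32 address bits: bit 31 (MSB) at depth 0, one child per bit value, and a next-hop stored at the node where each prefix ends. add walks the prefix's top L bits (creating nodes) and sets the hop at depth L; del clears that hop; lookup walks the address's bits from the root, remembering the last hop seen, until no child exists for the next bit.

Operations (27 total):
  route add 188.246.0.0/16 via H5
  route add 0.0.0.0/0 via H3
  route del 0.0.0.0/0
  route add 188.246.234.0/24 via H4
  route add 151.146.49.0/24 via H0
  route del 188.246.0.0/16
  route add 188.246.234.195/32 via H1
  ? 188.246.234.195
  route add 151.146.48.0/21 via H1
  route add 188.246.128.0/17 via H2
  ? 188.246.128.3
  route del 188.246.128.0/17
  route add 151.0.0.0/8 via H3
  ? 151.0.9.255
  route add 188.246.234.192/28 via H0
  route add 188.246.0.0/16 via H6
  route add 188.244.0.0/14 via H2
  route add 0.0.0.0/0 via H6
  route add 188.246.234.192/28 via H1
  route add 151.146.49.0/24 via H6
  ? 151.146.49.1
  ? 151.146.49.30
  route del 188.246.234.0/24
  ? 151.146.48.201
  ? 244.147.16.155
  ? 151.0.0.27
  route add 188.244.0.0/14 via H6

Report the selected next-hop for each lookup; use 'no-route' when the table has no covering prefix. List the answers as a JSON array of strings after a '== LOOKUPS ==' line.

Trace:
  + 188.246.0.0/16 (H5) depth=16
  + 0.0.0.0/0 (H3) depth=0
  - 0.0.0.0/0 clear@0
  + 188.246.234.0/24 (H4) depth=24
  + 151.146.49.0/24 (H0) depth=24
  - 188.246.0.0/16 clear@16
  + 188.246.234.195/32 (H1) depth=32
  Q 188.246.234.195: descend 10111100111101101110101011000011 ; hops seen [H4,H1] ; pick H1
  + 151.146.48.0/21 (H1) depth=21
  + 188.246.128.0/17 (H2) depth=17
  Q 188.246.128.3: descend 10111100111101101 ; hops seen [H2] ; pick H2
  - 188.246.128.0/17 clear@17
  + 151.0.0.0/8 (H3) depth=8
  Q 151.0.9.255: descend 10010111 ; hops seen [H3] ; pick H3
  + 188.246.234.192/28 (H0) depth=28
  + 188.246.0.0/16 (H6) depth=16
  + 188.244.0.0/14 (H2) depth=14
  + 0.0.0.0/0 (H6) depth=0
  + 188.246.234.192/28 (H1) depth=28
  + 151.146.49.0/24 (H6) depth=24
  Q 151.146.49.1: descend 100101111001001000110001 ; hops seen [H6,H3,H1,H6] ; pick H6
  Q 151.146.49.30: descend 100101111001001000110001 ; hops seen [H6,H3,H1,H6] ; pick H6
  - 188.246.234.0/24 clear@24
  Q 151.146.48.201: descend 10010111100100100011000 ; hops seen [H6,H3,H1] ; pick H1
  Q 244.147.16.155: descend 1 ; hops seen [H6] ; pick H6
  Q 151.0.0.27: descend 10010111 ; hops seen [H6,H3] ; pick H3
  + 188.244.0.0/14 (H6) depth=14

== LOOKUPS ==
["H1","H2","H3","H6","H6","H1","H6","H3"]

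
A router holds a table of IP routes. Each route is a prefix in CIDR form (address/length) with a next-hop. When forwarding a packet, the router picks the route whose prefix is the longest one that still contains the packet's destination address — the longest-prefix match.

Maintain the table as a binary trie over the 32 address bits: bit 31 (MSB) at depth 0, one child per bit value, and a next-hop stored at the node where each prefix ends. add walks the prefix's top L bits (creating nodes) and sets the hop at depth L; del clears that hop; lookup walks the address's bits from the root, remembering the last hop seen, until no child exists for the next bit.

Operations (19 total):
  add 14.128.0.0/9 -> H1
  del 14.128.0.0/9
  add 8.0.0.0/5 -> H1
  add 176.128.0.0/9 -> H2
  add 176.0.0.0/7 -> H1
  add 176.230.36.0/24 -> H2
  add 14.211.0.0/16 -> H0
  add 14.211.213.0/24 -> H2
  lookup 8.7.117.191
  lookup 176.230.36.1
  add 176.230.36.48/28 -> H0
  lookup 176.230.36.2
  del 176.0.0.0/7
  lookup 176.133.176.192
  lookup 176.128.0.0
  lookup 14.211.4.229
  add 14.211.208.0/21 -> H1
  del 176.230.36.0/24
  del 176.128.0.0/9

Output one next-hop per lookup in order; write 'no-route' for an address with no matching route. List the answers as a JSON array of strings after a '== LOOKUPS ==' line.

Process each operation:
  + 14.128.0.0/9 (H1) depth=9
  - 14.128.0.0/9 clear@9
  + 8.0.0.0/5 (H1) depth=5
  + 176.128.0.0/9 (H2) depth=9
  + 176.0.0.0/7 (H1) depth=7
  + 176.230.36.0/24 (H2) depth=24
  + 14.211.0.0/16 (H0) depth=16
  + 14.211.213.0/24 (H2) depth=24
  lookup 8.7.117.191: bits 00001 walk d0:-→d1:-→d2:-→d3:-→d4:-→d5:H1 -> H1
  lookup 176.230.36.1: bits 101100001110011000100100 walk d0:-→d1:-→d2:-→d3:-→d4:-→d5:-→d6:-→d7:H1→d8:-→d9:H2→d10:-→d11:-→d12:-→d13:-→d14:-→d15:-→d16:-→d17:-→d18:-→d19:-→d20:-→d21:-→d22:-→d23:-→d24:H2 -> H2
  + 176.230.36.48/28 (H0) depth=28
  lookup 176.230.36.2: bits 10110000111001100010010000 walk d0:-→d1:-→d2:-→d3:-→d4:-→d5:-→d6:-→d7:H1→d8:-→d9:H2→d10:-→d11:-→d12:-→d13:-→d14:-→d15:-→d16:-→d17:-→d18:-→d19:-→d20:-→d21:-→d22:-→d23:-→d24:H2→d25:-→d26:- -> H2
  - 176.0.0.0/7 clear@7
  lookup 176.133.176.192: bits 101100001 walk d0:-→d1:-→d2:-→d3:-→d4:-→d5:-→d6:-→d7:-→d8:-→d9:H2 -> H2
  lookup 176.128.0.0: bits 101100001 walk d0:-→d1:-→d2:-→d3:-→d4:-→d5:-→d6:-→d7:-→d8:-→d9:H2 -> H2
  lookup 14.211.4.229: bits 0000111011010011 walk d0:-→d1:-→d2:-→d3:-→d4:-→d5:H1→d6:-→d7:-→d8:-→d9:-→d10:-→d11:-→d12:-→d13:-→d14:-→d15:-→d16:H0 -> H0
  + 14.211.208.0/21 (H1) depth=21
  - 176.230.36.0/24 clear@24
  - 176.128.0.0/9 clear@9

== LOOKUPS ==
["H1","H2","H2","H2","H2","H0"]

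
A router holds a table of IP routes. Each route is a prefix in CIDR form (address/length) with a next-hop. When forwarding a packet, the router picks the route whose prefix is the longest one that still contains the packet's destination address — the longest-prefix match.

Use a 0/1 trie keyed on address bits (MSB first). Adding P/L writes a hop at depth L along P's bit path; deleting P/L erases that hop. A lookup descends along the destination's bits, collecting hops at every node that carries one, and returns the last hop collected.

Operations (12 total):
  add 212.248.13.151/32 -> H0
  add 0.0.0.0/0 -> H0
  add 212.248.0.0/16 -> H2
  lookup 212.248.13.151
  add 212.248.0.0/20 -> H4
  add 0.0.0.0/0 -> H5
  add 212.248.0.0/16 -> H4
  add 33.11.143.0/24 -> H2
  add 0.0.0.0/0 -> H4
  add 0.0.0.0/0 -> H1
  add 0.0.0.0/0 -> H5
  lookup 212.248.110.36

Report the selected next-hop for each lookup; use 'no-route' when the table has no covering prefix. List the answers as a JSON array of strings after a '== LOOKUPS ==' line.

Apply in order:
  + 212.248.13.151/32 (H0) depth=32
  + 0.0.0.0/0 (H0) depth=0
  + 212.248.0.0/16 (H2) depth=16
  Q 212.248.13.151: descend 11010100111110000000110110010111 ; hops seen [H0,H2,H0] ; pick H0
  + 212.248.0.0/20 (H4) depth=20
  + 0.0.0.0/0 (H5) depth=0
  + 212.248.0.0/16 (H4) depth=16
  + 33.11.143.0/24 (H2) depth=24
  + 0.0.0.0/0 (H4) depth=0
  + 0.0.0.0/0 (H1) depth=0
  + 0.0.0.0/0 (H5) depth=0
  Q 212.248.110.36: descend 11010100111110000 ; hops seen [H5,H4] ; pick H4

== LOOKUPS ==
["H0","H4"]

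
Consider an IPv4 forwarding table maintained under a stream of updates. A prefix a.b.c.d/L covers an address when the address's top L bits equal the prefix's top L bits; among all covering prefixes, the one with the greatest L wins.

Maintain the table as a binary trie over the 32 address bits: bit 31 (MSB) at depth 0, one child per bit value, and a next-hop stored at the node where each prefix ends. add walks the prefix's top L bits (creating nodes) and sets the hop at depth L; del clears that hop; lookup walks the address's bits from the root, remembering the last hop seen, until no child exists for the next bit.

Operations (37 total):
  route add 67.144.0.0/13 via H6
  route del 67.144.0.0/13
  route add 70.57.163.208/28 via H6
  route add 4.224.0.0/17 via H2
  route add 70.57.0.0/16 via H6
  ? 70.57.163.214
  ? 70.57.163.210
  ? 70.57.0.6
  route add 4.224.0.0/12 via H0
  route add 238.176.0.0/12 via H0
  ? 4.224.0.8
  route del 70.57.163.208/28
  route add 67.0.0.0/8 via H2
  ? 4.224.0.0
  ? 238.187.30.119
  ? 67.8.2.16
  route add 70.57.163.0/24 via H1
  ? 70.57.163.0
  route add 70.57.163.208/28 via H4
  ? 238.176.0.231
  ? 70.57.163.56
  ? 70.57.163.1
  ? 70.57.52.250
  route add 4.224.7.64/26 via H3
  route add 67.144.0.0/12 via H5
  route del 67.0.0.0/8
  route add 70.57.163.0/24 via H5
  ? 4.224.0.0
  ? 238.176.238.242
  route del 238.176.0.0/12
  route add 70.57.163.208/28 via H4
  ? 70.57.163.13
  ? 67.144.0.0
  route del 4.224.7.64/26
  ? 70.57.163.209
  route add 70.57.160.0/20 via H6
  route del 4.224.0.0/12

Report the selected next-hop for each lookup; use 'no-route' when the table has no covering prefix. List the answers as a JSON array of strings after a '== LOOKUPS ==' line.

Process each operation:
  add 67.144.0.0/13 -> H6 at depth 13
  - 67.144.0.0/13 clear@13
  add 70.57.163.208/28 -> H6 at depth 28
  add 4.224.0.0/17 -> H2 at depth 17
  add 70.57.0.0/16 -> H6 at depth 16
  ? 70.57.163.214  path d0:-→d1:-→d2:-→d3:-→d4:-→d5:-→d6:-→d7:-→d8:-→d9:-→d10:-→d11:-→d12:-→d13:-→d14:-→d15:-→d16:H6→d17:-→d18:-→d19:-→d20:-→d21:-→d22:-→d23:-→d24:-→d25:-→d26:-→d27:-→d28:H6  best=H6
  ? 70.57.163.210  path d0:-→d1:-→d2:-→d3:-→d4:-→d5:-→d6:-→d7:-→d8:-→d9:-→d10:-→d11:-→d12:-→d13:-→d14:-→d15:-→d16:H6→d17:-→d18:-→d19:-→d20:-→d21:-→d22:-→d23:-→d24:-→d25:-→d26:-→d27:-→d28:H6  best=H6
  ? 70.57.0.6  path d0:-→d1:-→d2:-→d3:-→d4:-→d5:-→d6:-→d7:-→d8:-→d9:-→d10:-→d11:-→d12:-→d13:-→d14:-→d15:-→d16:H6  best=H6
  add 4.224.0.0/12 -> H0 at depth 12
  add 238.176.0.0/12 -> H0 at depth 12
  ? 4.224.0.8  path d0:-→d1:-→d2:-→d3:-→d4:-→d5:-→d6:-→d7:-→d8:-→d9:-→d10:-→d11:-→d12:H0→d13:-→d14:-→d15:-→d16:-→d17:H2  best=H2
  - 70.57.163.208/28 clear@28
  add 67.0.0.0/8 -> H2 at depth 8
  ? 4.224.0.0  path d0:-→d1:-→d2:-→d3:-→d4:-→d5:-→d6:-→d7:-→d8:-→d9:-→d10:-→d11:-→d12:H0→d13:-→d14:-→d15:-→d16:-→d17:H2  best=H2
  ? 238.187.30.119  path d0:-→d1:-→d2:-→d3:-→d4:-→d5:-→d6:-→d7:-→d8:-→d9:-→d10:-→d11:-→d12:H0  best=H0
  ? 67.8.2.16  path d0:-→d1:-→d2:-→d3:-→d4:-→d5:-→d6:-→d7:-→d8:H2  best=H2
  add 70.57.163.0/24 -> H1 at depth 24
  ? 70.57.163.0  path d0:-→d1:-→d2:-→d3:-→d4:-→d5:-→d6:-→d7:-→d8:-→d9:-→d10:-→d11:-→d12:-→d13:-→d14:-→d15:-→d16:H6→d17:-→d18:-→d19:-→d20:-→d21:-→d22:-→d23:-→d24:H1  best=H1
  add 70.57.163.208/28 -> H4 at depth 28
  ? 238.176.0.231  path d0:-→d1:-→d2:-→d3:-→d4:-→d5:-→d6:-→d7:-→d8:-→d9:-→d10:-→d11:-→d12:H0  best=H0
  ? 70.57.163.56  path d0:-→d1:-→d2:-→d3:-→d4:-→d5:-→d6:-→d7:-→d8:-→d9:-→d10:-→d11:-→d12:-→d13:-→d14:-→d15:-→d16:H6→d17:-→d18:-→d19:-→d20:-→d21:-→d22:-→d23:-→d24:H1  best=H1
  ? 70.57.163.1  path d0:-→d1:-→d2:-→d3:-→d4:-→d5:-→d6:-→d7:-→d8:-→d9:-→d10:-→d11:-→d12:-→d13:-→d14:-→d15:-→d16:H6→d17:-→d18:-→d19:-→d20:-→d21:-→d22:-→d23:-→d24:H1  best=H1
  ? 70.57.52.250  path d0:-→d1:-→d2:-→d3:-→d4:-→d5:-→d6:-→d7:-→d8:-→d9:-→d10:-→d11:-→d12:-→d13:-→d14:-→d15:-→d16:H6  best=H6
  add 4.224.7.64/26 -> H3 at depth 26
  add 67.144.0.0/12 -> H5 at depth 12
  - 67.0.0.0/8 clear@8
  add 70.57.163.0/24 -> H5 at depth 24
  ? 4.224.0.0  path d0:-→d1:-→d2:-→d3:-→d4:-→d5:-→d6:-→d7:-→d8:-→d9:-→d10:-→d11:-→d12:H0→d13:-→d14:-→d15:-→d16:-→d17:H2→d18:-→d19:-→d20:-→d21:-  best=H2
  ? 238.176.238.242  path d0:-→d1:-→d2:-→d3:-→d4:-→d5:-→d6:-→d7:-→d8:-→d9:-→d10:-→d11:-→d12:H0  best=H0
  - 238.176.0.0/12 clear@12
  add 70.57.163.208/28 -> H4 at depth 28
  ? 70.57.163.13  path d0:-→d1:-→d2:-→d3:-→d4:-→d5:-→d6:-→d7:-→d8:-→d9:-→d10:-→d11:-→d12:-→d13:-→d14:-→d15:-→d16:H6→d17:-→d18:-→d19:-→d20:-→d21:-→d22:-→d23:-→d24:H5  best=H5
  ? 67.144.0.0  path d0:-→d1:-→d2:-→d3:-→d4:-→d5:-→d6:-→d7:-→d8:-→d9:-→d10:-→d11:-→d12:H5→d13:-  best=H5
  - 4.224.7.64/26 clear@26
  ? 70.57.163.209  path d0:-→d1:-→d2:-→d3:-→d4:-→d5:-→d6:-→d7:-→d8:-→d9:-→d10:-→d11:-→d12:-→d13:-→d14:-→d15:-→d16:H6→d17:-→d18:-→d19:-→d20:-→d21:-→d22:-→d23:-→d24:H5→d25:-→d26:-→d27:-→d28:H4  best=H4
  add 70.57.160.0/20 -> H6 at depth 20
  - 4.224.0.0/12 clear@12

== LOOKUPS ==
["H6","H6","H6","H2","H2","H0","H2","H1","H0","H1","H1","H6","H2","H0","H5","H5","H4"]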